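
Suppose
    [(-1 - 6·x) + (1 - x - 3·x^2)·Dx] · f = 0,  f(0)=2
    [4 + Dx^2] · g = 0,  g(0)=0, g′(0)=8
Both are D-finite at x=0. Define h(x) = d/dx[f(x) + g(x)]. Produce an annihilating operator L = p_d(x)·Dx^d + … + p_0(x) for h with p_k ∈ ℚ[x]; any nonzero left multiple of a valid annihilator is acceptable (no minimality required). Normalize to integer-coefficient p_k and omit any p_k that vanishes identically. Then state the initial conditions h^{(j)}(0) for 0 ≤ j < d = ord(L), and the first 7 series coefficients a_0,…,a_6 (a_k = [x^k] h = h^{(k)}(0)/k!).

f: a_k = 2, 2, 8, 14, 38, 80, 194, …
g: a_k = 0, 8, 0, -16/3, 0, 16/15, 0, …
Weyl lclm of L_f,L_g ⇒ L₀ (ord ≤ 3).
Derive L from L₀ (diff closure).
L = (976 + 5056·x + 17104·x^2 + 11760·x^3 + 18720·x^4 + 3888·x^5 + 3888·x^6) + (-92 - 516·x + 372·x^2 + 1232·x^3 + 2280·x^4 + 3240·x^5 + 1512·x^6 + 1296·x^7)·Dx + (244 + 1264·x + 4276·x^2 + 2940·x^3 + 4680·x^4 + 972·x^5 + 972·x^6)·Dx^2 + (-23 - 129·x + 93·x^2 + 308·x^3 + 570·x^4 + 810·x^5 + 378·x^6 + 324·x^7)·Dx^3  (order 3).
h: a_k = 10, 16, 26, 152, 1216/3, 1164, 136678/45, …
ICs: h(0) = 10, h′(0) = 16, h′′(0) = 52.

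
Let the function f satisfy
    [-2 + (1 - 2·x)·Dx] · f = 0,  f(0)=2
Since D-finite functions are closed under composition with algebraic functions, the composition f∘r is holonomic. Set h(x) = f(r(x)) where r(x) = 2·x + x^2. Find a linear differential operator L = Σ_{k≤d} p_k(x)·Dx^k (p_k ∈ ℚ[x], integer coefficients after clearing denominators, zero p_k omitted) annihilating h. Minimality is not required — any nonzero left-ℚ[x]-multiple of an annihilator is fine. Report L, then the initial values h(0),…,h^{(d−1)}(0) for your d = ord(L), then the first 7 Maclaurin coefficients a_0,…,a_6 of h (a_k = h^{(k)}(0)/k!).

f: a_k = 2, 4, 8, 16, 32, 64, 128, …
f∘r: x↦r, Dx↦Dx/r' in L_f ⇒ L₀.
L = (4 + 4·x) + (-1 + 4·x + 2·x^2)·Dx  (order 1).
h: a_k = 2, 8, 36, 160, 712, 3168, 14096, …
ICs: h(0) = 2.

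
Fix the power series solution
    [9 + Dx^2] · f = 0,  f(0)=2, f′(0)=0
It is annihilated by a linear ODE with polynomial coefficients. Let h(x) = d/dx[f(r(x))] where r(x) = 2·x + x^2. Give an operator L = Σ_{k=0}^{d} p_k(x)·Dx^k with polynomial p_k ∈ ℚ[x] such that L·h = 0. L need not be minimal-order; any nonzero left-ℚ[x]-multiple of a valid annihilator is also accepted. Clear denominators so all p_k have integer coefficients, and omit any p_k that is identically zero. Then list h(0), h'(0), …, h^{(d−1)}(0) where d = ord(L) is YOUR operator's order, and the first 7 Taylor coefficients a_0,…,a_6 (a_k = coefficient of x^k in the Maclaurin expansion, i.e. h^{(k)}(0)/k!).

L = (39 + 144·x + 216·x^2 + 144·x^3 + 36·x^4) + (-3 - 3·x)·Dx + (1 + 2·x + x^2)·Dx^2  (order 2).
h: a_k = 0, -72, -108, 396, 1080, 972/5, -11718/5, …
ICs: h(0) = 0, h′(0) = -72.

f: a_k = 2, 0, -9, 0, 27/4, 0, -81/40, …
h₀=f(r): pull back L_f along r ⇒ L₀.
h₀' ⇒ L via d/dx closure of L₀.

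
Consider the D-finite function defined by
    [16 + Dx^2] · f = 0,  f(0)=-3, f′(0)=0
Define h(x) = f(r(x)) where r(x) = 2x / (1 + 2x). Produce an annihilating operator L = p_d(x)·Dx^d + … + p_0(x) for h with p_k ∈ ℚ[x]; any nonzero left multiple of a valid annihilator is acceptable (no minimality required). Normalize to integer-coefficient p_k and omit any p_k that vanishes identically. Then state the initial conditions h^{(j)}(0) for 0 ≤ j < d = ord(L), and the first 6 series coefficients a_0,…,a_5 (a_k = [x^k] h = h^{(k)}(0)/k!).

f: a_k = -3, 0, 24, 0, -32, 0, …
L₀ from L_f via x↦r, Dx↦r'^{-1}Dx.
L = 64 + (4 + 24·x + 48·x^2 + 32·x^3)·Dx + (1 + 8·x + 24·x^2 + 32·x^3 + 16·x^4)·Dx^2  (order 2).
h: a_k = -3, 0, 96, -384, 640, 1024, …
ICs: h(0) = -3, h′(0) = 0.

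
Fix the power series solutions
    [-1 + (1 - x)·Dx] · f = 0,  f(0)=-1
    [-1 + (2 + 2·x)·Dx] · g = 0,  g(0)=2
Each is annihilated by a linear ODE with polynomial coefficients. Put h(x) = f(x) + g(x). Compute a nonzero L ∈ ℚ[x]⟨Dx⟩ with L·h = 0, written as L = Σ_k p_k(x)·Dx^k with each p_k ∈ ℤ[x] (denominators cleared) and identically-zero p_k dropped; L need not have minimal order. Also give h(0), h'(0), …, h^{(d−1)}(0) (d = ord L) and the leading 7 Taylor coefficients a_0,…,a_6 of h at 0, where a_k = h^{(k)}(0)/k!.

f: a_k = -1, -1, -1, -1, -1, -1, -1, …
g: a_k = 2, 1, -1/4, 1/8, -5/64, 7/128, -21/512, …
Sum ⇒ L₀ = lclm(L_f,L_g) in ℚ(x)⟨Dx⟩.
L = (-5 - 3·x) + (9 + 14·x + 9·x^2)·Dx + (-2 - 6·x + 2·x^2 + 6·x^3)·Dx^2  (order 2).
h: a_k = 1, 0, -5/4, -7/8, -69/64, -121/128, -533/512, …
ICs: h(0) = 1, h′(0) = 0.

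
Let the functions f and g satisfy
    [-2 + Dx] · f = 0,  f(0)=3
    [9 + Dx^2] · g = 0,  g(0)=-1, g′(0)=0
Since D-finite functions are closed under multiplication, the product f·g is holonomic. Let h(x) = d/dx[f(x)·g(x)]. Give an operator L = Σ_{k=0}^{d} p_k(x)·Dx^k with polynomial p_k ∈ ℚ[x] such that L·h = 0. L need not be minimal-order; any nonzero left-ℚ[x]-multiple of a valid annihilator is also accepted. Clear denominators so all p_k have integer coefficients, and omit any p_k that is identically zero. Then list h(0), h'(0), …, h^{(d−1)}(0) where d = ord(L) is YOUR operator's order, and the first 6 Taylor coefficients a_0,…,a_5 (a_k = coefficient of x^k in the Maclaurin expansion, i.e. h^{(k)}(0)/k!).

L = 13 - 4·Dx + Dx^2  (order 2).
h: a_k = -6, 15, 69, 119/2, -61/4, -407/8, …
ICs: h(0) = -6, h′(0) = 15.

f: a_k = 3, 6, 6, 4, 2, 4/5, …
g: a_k = -1, 0, 9/2, 0, -27/8, 0, …
Product ⇒ symmetric product L₀, ord ≤ 2.
Differentiate: ansatz ord ≤ ord L₀ ⇒ L.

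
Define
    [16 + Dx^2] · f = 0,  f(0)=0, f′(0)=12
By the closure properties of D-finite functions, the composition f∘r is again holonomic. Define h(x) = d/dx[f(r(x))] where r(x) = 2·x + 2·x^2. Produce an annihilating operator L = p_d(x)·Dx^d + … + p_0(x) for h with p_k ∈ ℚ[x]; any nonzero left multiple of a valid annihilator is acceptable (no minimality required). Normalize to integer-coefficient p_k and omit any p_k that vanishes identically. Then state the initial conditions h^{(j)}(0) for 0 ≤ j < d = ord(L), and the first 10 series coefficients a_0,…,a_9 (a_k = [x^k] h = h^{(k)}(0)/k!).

f: a_k = 0, 12, 0, -32, 0, 128/5, 0, -1024/105, 0, 2048/945, …
L₀ from L_f via x↦r, Dx↦r'^{-1}Dx.
h₀' ⇒ L via d/dx closure of L₀.
L = (76 + 512·x + 1536·x^2 + 2048·x^3 + 1024·x^4) + (-6 - 12·x)·Dx + (1 + 4·x + 4·x^2)·Dx^2  (order 2).
h: a_k = 24, 48, -768, -3072, 256, 23040, 729088/15, -65536/15, -19853312/105, -2301952/7, …
ICs: h(0) = 24, h′(0) = 48.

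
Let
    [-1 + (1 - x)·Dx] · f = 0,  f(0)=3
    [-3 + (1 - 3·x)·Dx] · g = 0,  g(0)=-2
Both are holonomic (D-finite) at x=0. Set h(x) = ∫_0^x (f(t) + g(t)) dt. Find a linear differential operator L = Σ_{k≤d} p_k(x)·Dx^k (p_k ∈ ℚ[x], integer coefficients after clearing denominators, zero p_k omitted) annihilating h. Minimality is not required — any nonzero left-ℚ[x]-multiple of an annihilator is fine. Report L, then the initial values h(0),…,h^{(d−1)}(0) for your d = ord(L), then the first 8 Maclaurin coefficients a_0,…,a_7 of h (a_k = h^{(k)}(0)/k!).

L = -6·Dx + (8 - 12·x)·Dx^2 + (-1 + 4·x - 3·x^2)·Dx^3  (order 3).
h: a_k = 0, 1, -3/2, -5, -51/4, -159/5, -161/2, -1455/7, …
ICs: h(0) = 0, h′(0) = 1, h′′(0) = -3.

f: a_k = 3, 3, 3, 3, 3, 3, 3, 3, …
g: a_k = -2, -6, -18, -54, -162, -486, -1458, -4374, …
h₀=f+g: left-lcm gives L₀, ord ≤ 2.
h=∫₀ˣh₀: take L = L₀·Dx.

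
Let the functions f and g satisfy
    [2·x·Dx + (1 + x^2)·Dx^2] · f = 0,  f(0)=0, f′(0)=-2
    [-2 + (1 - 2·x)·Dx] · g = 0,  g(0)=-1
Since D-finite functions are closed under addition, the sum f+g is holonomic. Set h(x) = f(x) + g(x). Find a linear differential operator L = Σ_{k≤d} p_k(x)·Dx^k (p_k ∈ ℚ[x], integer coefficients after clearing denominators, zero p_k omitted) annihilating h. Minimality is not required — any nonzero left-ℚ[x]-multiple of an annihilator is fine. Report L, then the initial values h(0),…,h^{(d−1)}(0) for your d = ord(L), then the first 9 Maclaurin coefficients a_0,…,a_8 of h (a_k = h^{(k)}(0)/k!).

f: a_k = 0, -2, 0, 2/3, 0, -2/5, 0, 2/7, 0, …
g: a_k = -1, -2, -4, -8, -16, -32, -64, -128, -256, …
Weyl lclm of L_f,L_g ⇒ L₀ (ord ≤ 3).
L = (4 - 32·x - 12·x^2)·Dx + (-13 + 4·x - 25·x^2 - 12·x^3)·Dx^2 + (2 - 3·x - 3·x^3 - 2·x^4)·Dx^3  (order 3).
h: a_k = -1, -4, -4, -22/3, -16, -162/5, -64, -894/7, -256, …
ICs: h(0) = -1, h′(0) = -4, h′′(0) = -8.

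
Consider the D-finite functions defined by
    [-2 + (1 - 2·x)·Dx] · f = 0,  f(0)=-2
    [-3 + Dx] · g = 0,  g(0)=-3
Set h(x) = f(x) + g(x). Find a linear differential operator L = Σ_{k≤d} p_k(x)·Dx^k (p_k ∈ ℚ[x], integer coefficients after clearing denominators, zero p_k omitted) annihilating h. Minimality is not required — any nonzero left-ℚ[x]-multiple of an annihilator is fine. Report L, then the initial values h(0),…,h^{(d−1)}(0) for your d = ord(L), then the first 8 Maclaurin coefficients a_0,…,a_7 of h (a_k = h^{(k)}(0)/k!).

f: a_k = -2, -4, -8, -16, -32, -64, -128, -256, …
g: a_k = -3, -9, -27/2, -27/2, -81/8, -243/40, -243/80, -729/560, …
Sum ⇒ L₀ = lclm(L_f,L_g) in ℚ(x)⟨Dx⟩.
L = (-6 - 36·x) + (-1 + 36·x - 36·x^2)·Dx + (1 - 8·x + 12·x^2)·Dx^2  (order 2).
h: a_k = -5, -13, -43/2, -59/2, -337/8, -2803/40, -10483/80, -144089/560, …
ICs: h(0) = -5, h′(0) = -13.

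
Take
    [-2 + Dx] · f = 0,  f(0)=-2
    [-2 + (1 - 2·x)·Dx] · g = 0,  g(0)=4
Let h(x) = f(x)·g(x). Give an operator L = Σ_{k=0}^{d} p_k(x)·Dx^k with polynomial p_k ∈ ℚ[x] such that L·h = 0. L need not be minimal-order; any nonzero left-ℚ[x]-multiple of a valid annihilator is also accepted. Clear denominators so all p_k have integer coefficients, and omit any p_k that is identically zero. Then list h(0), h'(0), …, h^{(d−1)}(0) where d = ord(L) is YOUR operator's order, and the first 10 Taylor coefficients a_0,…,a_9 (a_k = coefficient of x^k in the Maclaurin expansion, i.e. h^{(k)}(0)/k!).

f: a_k = -2, -4, -4, -8/3, -4/3, -8/15, -8/45, -16/315, -4/315, -8/2835, …
g: a_k = 4, 8, 16, 32, 64, 128, 256, 512, 1024, 2048, …
Sym-product of L_f,L_g gives L₀ (≤ ord 1).
L = (4 - 4·x) + (-1 + 2·x)·Dx  (order 1).
h: a_k = -8, -32, -80, -512/3, -1040/3, -10432/15, -62624/45, -175360/63, -1753616/315, -6313024/567, …
ICs: h(0) = -8.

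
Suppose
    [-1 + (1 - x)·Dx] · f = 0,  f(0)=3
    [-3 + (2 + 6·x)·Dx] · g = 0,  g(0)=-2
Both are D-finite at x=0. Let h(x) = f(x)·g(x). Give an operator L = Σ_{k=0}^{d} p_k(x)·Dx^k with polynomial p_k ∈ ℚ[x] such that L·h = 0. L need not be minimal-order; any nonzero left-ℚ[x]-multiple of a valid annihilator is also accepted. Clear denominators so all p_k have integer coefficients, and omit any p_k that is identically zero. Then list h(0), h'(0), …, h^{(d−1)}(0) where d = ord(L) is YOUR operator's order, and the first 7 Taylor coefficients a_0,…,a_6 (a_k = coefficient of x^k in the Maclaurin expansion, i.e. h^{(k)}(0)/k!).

L = (5 + 3·x) + (-2 - 4·x + 6·x^2)·Dx  (order 1).
h: a_k = -6, -15, -33/4, -147/8, 39/64, -5025/128, 25827/512, …
ICs: h(0) = -6.

f: a_k = 3, 3, 3, 3, 3, 3, 3, …
g: a_k = -2, -3, 9/4, -27/8, 405/64, -1701/128, 15309/512, …
Sym-product of L_f,L_g gives L₀ (≤ ord 1).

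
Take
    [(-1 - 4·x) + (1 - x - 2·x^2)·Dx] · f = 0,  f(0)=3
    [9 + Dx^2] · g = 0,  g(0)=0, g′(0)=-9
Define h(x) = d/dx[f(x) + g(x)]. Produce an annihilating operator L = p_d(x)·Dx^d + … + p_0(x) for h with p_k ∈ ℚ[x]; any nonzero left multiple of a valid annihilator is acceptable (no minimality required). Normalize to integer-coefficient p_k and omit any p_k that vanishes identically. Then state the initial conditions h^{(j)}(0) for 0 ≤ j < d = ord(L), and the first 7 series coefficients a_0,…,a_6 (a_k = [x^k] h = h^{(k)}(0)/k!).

f: a_k = 3, 3, 9, 15, 33, 63, 129, …
g: a_k = 0, -9, 0, 27/2, 0, -243/40, 0, …
Sum ⇒ L₀ = lclm(L_f,L_g) in ℚ(x)⟨Dx⟩.
Derive L from L₀ (diff closure).
L = (954 + 3600·x + 8154·x^2 + 4140·x^3 + 5760·x^4 + 3888·x^5 + 2592·x^6) + (-117 - 369·x + 585·x^2 + 747·x^3 + 90·x^4 + 828·x^5 + 1512·x^6 + 864·x^7)·Dx + (106 + 400·x + 906·x^2 + 460·x^3 + 640·x^4 + 432·x^5 + 288·x^6)·Dx^2 + (-13 - 41·x + 65·x^2 + 83·x^3 + 10·x^4 + 92·x^5 + 168·x^6 + 96·x^7)·Dx^3  (order 3).
h: a_k = -6, 18, 171/2, 132, 2277/8, 774, 143529/80, …
ICs: h(0) = -6, h′(0) = 18, h′′(0) = 171.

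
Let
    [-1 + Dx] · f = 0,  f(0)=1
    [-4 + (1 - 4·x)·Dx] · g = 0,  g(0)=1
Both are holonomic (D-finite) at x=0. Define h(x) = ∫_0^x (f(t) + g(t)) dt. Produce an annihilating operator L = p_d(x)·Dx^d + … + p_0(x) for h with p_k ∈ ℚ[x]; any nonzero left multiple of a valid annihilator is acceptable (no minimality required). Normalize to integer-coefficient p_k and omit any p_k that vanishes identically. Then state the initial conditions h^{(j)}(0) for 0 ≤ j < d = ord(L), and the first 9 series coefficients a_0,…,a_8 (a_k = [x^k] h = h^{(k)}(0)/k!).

L = (28 + 16·x)·Dx + (-31 - 8·x + 16·x^2)·Dx^2 + (3 - 8·x - 16·x^2)·Dx^3  (order 3).
h: a_k = 0, 2, 5/2, 11/2, 385/24, 1229/24, 122881/720, 421303/720, 82575361/40320, …
ICs: h(0) = 0, h′(0) = 2, h′′(0) = 5.

f: a_k = 1, 1, 1/2, 1/6, 1/24, 1/120, 1/720, 1/5040, 1/40320, …
g: a_k = 1, 4, 16, 64, 256, 1024, 4096, 16384, 65536, …
Sum ⇒ L₀ = lclm(L_f,L_g) in ℚ(x)⟨Dx⟩.
Integrate: L := L₀·Dx.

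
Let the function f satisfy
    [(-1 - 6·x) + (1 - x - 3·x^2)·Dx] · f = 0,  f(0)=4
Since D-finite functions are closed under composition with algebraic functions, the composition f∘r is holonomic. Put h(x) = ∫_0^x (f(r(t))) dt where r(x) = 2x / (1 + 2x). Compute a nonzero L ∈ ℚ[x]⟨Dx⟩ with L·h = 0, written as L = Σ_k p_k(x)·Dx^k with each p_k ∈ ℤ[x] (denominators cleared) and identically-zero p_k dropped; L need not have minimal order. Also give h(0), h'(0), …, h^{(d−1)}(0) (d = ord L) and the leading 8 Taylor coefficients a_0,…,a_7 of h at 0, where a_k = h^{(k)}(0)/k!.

f: a_k = 4, 4, 16, 28, 76, 160, 388, 868, …
h₀=f(r): pull back L_f along r ⇒ L₀.
Integrate: L := L₀·Dx.
L = (2 + 28·x)·Dx + (-1 - 4·x + 8·x^2 + 24·x^3)·Dx^2  (order 2).
h: a_k = 0, 4, 4, 16, 0, 576/5, -192, 9216/7, …
ICs: h(0) = 0, h′(0) = 4.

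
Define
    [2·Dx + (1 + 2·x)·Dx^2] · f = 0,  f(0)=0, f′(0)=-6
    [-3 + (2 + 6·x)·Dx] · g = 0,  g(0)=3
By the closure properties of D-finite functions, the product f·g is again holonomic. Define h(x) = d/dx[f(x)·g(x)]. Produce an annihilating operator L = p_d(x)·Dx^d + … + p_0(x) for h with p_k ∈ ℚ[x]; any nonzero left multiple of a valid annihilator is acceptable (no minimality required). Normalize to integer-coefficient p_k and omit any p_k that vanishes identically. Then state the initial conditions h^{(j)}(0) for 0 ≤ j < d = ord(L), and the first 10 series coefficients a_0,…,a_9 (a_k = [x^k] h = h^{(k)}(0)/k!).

L = (39 + 180·x + 108·x^2) + (116 + 756·x + 1512·x^2 + 864·x^3)·Dx + (20 + 184·x + 612·x^2 + 864·x^3 + 432·x^4)·Dx^2  (order 2).
h: a_k = -18, -18, 279/4, -405/2, 35433/64, -476073/320, 10207611/2560, -48056103/4480, 3331771227/114688, -9094820025/114688, …
ICs: h(0) = -18, h′(0) = -18.

f: a_k = 0, -6, 6, -8, 12, -96/5, 32, -384/7, 96, -512/3, …
g: a_k = 3, 9/2, -27/8, 81/16, -1215/128, 5103/256, -45927/1024, 216513/2048, -8444007/32768, 42220035/65536, …
Product ⇒ symmetric product L₀, ord ≤ 2.
Differentiate: ansatz ord ≤ ord L₀ ⇒ L.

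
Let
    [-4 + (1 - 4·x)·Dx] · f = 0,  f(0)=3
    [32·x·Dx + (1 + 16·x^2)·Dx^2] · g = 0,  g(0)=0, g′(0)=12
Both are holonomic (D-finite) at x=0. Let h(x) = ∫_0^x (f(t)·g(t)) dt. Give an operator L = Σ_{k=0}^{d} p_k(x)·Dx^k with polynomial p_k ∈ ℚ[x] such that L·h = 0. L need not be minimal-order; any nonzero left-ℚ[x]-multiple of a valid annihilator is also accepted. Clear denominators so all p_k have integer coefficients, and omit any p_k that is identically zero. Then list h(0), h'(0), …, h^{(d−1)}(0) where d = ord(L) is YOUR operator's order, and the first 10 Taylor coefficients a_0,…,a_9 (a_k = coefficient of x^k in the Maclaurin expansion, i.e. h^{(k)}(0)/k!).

L = 128·x·Dx + (8 - 32·x + 256·x^2)·Dx^2 + (-1 + 4·x - 16·x^2 + 64·x^3)·Dx^3  (order 3).
h: a_k = 0, 0, 18, 48, 96, 1536/5, 6656/5, 159744/35, 466944/35, 4980736/105, …
ICs: h(0) = 0, h′(0) = 0, h′′(0) = 36.

f: a_k = 3, 12, 48, 192, 768, 3072, 12288, 49152, 196608, 786432, …
g: a_k = 0, 12, 0, -64, 0, 3072/5, 0, -49152/7, 0, 262144/3, …
f·g: L₀ = L_f ⊗_s L_g, ord ≤ 1·2.
h=∫₀ˣh₀: take L = L₀·Dx.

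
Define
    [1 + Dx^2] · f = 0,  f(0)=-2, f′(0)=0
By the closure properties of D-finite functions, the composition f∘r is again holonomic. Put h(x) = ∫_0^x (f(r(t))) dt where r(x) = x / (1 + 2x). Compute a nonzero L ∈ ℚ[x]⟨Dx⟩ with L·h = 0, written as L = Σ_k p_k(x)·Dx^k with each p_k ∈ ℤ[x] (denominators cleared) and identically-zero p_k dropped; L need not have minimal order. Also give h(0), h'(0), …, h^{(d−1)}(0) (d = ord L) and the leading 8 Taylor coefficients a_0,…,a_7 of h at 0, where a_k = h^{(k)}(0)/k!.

L = Dx + (4 + 24·x + 48·x^2 + 32·x^3)·Dx^2 + (1 + 8·x + 24·x^2 + 32·x^3 + 16·x^4)·Dx^3  (order 3).
h: a_k = 0, -2, 0, 1/3, -1, 143/60, -47/9, 3943/360, …
ICs: h(0) = 0, h′(0) = -2, h′′(0) = 0.

f: a_k = -2, 0, 1, 0, -1/12, 0, 1/360, 0, …
Change of var in L_f (x↦r) gives L₀.
h=∫h₀ ⇒ L = L₀·Dx.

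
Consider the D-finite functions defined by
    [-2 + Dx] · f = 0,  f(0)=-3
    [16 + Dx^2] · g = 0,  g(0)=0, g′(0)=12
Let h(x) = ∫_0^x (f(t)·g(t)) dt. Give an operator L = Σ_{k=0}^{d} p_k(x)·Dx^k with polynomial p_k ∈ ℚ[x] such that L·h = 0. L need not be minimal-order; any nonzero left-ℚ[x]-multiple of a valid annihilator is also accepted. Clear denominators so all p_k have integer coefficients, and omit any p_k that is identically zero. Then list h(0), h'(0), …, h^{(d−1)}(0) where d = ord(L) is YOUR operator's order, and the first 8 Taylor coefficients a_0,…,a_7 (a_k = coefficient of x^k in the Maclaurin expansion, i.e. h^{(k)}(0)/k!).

L = 20·Dx - 4·Dx^2 + Dx^3  (order 3).
h: a_k = 0, 0, -18, -24, 6, 144/5, 76/5, -176/35, …
ICs: h(0) = 0, h′(0) = 0, h′′(0) = -36.

f: a_k = -3, -6, -6, -4, -2, -4/5, -4/15, -8/105, …
g: a_k = 0, 12, 0, -32, 0, 128/5, 0, -1024/105, …
Sym-product of L_f,L_g gives L₀ (≤ ord 2).
h=∫₀ˣh₀: take L = L₀·Dx.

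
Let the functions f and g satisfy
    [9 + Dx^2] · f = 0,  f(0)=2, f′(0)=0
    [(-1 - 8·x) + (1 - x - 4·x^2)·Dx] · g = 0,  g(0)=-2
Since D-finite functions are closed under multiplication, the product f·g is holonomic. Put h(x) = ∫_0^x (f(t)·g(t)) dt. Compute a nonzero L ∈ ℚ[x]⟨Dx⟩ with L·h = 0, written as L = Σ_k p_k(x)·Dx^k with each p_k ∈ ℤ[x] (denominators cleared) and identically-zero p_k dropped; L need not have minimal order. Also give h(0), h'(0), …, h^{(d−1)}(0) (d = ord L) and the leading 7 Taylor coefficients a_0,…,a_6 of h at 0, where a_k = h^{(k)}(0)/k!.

f: a_k = 2, 0, -9, 0, 27/4, 0, -81/40, …
g: a_k = -2, -2, -10, -18, -58, -130, -362, …
f·g: L₀ = L_f ⊗_s L_g, ord ≤ 2·1.
Integrate: L := L₀·Dx.
L = (-1 + 9·x + 36·x^2)·Dx + (2 + 16·x)·Dx^2 + (-1 + x + 4·x^2)·Dx^3  (order 3).
h: a_k = 0, -4, -2, -2/3, -9/2, -79/10, -223/12, …
ICs: h(0) = 0, h′(0) = -4, h′′(0) = -4.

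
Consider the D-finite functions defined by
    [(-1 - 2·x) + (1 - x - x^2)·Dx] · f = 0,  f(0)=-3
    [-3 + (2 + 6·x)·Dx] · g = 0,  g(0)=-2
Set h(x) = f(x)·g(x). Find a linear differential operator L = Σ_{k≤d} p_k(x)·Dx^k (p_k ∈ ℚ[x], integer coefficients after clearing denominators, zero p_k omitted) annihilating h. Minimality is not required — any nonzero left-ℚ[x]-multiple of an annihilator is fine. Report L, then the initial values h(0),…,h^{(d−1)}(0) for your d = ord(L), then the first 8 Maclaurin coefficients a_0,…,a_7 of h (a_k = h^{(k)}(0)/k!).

f: a_k = -3, -3, -6, -9, -15, -24, -39, -63, …
g: a_k = -2, -3, 9/4, -27/8, 405/64, -1701/128, 15309/512, -72171/1024, …
Sym-product of L_f,L_g gives L₀ (≤ ord 1).
L = (5 + 7·x + 9·x^2) + (-2 - 4·x + 8·x^2 + 6·x^3)·Dx  (order 1).
h: a_k = 6, 15, 57/4, 315/8, 2217/64, 14577/128, 30117/512, 393363/1024, …
ICs: h(0) = 6.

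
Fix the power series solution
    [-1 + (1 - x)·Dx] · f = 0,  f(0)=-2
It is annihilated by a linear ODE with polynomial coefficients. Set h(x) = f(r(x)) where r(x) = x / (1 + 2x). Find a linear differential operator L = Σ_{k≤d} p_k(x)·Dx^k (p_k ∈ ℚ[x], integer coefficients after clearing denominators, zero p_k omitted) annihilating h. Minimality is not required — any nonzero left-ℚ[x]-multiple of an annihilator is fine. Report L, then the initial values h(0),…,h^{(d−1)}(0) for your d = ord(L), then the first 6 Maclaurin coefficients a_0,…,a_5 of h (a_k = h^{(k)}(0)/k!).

L = -1 + (1 + 3·x + 2·x^2)·Dx  (order 1).
h: a_k = -2, -2, 2, -2, 2, -2, …
ICs: h(0) = -2.

f: a_k = -2, -2, -2, -2, -2, -2, …
h₀=f(r): pull back L_f along r ⇒ L₀.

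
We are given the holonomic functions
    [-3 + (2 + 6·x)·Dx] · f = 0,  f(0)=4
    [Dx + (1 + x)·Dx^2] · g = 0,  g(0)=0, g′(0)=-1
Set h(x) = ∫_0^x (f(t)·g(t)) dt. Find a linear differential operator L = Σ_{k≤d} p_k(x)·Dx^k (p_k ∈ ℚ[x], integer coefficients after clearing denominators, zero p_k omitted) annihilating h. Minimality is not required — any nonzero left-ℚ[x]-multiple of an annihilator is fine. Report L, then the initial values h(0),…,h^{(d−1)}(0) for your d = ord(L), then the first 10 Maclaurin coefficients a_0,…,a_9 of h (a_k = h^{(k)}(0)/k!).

f: a_k = 4, 6, -9/2, 27/4, -405/32, 1701/64, -15309/256, 72171/512, -2814669/8192, 14073345/16384, …
g: a_k = 0, -1, 1/2, -1/3, 1/4, -1/5, 1/6, -1/7, 1/8, -1/9, …
f·g: L₀ = L_f ⊗_s L_g, ord ≤ 1·2.
Integrate: L := L₀·Dx.
L = (21 + 9·x)·Dx + (-8 - 24·x)·Dx^2 + (4 + 28·x + 60·x^2 + 36·x^3)·Dx^3  (order 3).
h: a_k = 0, 0, -2, -4/3, 37/24, -2, 2917/960, -17671/3360, 719709/71680, -830323/40320, …
ICs: h(0) = 0, h′(0) = 0, h′′(0) = -4.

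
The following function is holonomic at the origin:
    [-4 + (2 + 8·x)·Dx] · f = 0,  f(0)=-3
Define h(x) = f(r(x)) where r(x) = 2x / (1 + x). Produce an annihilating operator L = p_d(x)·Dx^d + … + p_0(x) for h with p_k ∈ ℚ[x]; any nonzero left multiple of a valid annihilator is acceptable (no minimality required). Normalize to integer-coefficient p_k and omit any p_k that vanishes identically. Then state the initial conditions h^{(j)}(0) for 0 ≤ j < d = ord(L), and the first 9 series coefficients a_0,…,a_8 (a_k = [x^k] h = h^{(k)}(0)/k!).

L = -4 + (1 + 10·x + 9·x^2)·Dx  (order 1).
h: a_k = -3, -12, 36, -156, 852, -5292, 35460, -249660, 1820340, …
ICs: h(0) = -3.

f: a_k = -3, -6, 6, -12, 30, -84, 252, -792, 2574, …
L₀ from L_f via x↦r, Dx↦r'^{-1}Dx.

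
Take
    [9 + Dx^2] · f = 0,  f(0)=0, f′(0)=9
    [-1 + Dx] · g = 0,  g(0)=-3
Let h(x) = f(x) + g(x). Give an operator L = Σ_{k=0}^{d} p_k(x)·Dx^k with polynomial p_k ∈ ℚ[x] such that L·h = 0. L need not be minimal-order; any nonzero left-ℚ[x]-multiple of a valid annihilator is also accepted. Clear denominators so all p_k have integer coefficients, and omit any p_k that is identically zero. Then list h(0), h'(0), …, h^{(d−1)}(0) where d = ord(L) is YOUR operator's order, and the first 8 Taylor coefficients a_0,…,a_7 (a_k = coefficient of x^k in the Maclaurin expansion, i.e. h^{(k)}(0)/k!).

L = -9 + 9·Dx - Dx^2 + Dx^3  (order 3).
h: a_k = -3, 6, -3/2, -14, -1/8, 121/20, -1/240, -547/420, …
ICs: h(0) = -3, h′(0) = 6, h′′(0) = -3.

f: a_k = 0, 9, 0, -27/2, 0, 243/40, 0, -729/560, …
g: a_k = -3, -3, -3/2, -1/2, -1/8, -1/40, -1/240, -1/1680, …
L₀ := lclm(L_f,L_g); ord L₀ ≤ 2+1.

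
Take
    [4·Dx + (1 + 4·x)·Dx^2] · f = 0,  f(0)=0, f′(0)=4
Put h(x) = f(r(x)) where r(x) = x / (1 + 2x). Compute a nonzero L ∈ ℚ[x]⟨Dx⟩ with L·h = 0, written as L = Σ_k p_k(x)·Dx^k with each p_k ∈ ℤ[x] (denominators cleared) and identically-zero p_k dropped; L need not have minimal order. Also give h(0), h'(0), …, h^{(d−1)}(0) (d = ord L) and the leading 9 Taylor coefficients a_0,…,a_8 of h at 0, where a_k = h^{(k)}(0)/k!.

f: a_k = 0, 4, -8, 64/3, -64, 1024/5, -2048/3, 16384/7, -8192, …
f∘r: x↦r, Dx↦Dx/r' in L_f ⇒ L₀.
L = (8 + 24·x)·Dx + (1 + 8·x + 12·x^2)·Dx^2  (order 2).
h: a_k = 0, 4, -16, 208/3, -320, 7744/5, -23296/3, 279808/7, -209920, …
ICs: h(0) = 0, h′(0) = 4.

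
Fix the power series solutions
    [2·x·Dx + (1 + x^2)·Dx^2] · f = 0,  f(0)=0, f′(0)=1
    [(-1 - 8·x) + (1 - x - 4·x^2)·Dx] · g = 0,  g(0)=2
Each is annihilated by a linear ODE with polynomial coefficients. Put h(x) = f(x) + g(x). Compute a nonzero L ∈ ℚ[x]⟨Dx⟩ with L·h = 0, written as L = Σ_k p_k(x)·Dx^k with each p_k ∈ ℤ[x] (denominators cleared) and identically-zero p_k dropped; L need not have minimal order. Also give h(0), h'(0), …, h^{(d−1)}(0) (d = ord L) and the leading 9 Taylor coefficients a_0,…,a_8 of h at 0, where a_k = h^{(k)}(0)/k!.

f: a_k = 0, 1, 0, -1/3, 0, 1/5, 0, -1/7, 0, …
g: a_k = 2, 2, 10, 18, 58, 130, 362, 882, 2330, …
f+g: L₀ = lclm(L_f,L_g), ord ≤ 2+1.
L = (10 - 40·x - 478·x^2 - 864·x^3 - 2496·x^4 - 384·x^6)·Dx + (-28 - 246·x - 316·x^2 - 1182·x^3 - 752·x^4 - 2048·x^5 - 48·x^6 - 384·x^7)·Dx^2 + (5 + 8·x + 32·x^2 - 104·x^3 - 197·x^4 - 128·x^5 - 288·x^6 - 16·x^7 - 64·x^8)·Dx^3  (order 3).
h: a_k = 2, 3, 10, 53/3, 58, 651/5, 362, 6173/7, 2330, …
ICs: h(0) = 2, h′(0) = 3, h′′(0) = 20.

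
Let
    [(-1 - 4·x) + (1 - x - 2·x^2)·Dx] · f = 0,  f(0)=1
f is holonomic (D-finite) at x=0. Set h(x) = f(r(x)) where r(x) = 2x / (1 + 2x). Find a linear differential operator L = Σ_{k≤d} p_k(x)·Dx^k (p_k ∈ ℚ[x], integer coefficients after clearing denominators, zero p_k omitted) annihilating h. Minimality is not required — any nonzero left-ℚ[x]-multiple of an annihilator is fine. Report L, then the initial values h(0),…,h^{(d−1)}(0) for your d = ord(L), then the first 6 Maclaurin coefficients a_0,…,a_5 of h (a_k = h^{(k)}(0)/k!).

f: a_k = 1, 1, 3, 5, 11, 21, …
f∘r: x↦r, Dx↦Dx/r' in L_f ⇒ L₀.
L = (2 + 20·x) + (-1 - 4·x + 4·x^2 + 16·x^3)·Dx  (order 1).
h: a_k = 1, 2, 8, 0, 64, -128, …
ICs: h(0) = 1.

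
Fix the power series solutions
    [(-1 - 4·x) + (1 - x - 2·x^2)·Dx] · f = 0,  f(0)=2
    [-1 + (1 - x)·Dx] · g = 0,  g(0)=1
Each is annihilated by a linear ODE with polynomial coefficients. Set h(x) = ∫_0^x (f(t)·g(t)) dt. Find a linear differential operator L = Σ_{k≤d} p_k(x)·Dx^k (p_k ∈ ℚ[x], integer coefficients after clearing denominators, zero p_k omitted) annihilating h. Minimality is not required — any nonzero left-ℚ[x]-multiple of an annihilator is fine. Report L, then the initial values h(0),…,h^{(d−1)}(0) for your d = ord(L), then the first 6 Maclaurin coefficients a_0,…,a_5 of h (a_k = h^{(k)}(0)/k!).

L = (-2 - 2·x + 6·x^2)·Dx + (1 - 2·x - x^2 + 2·x^3)·Dx^2  (order 2).
h: a_k = 0, 2, 2, 10/3, 5, 42/5, …
ICs: h(0) = 0, h′(0) = 2.

f: a_k = 2, 2, 6, 10, 22, 42, …
g: a_k = 1, 1, 1, 1, 1, 1, …
h₀=f·g: eliminate ⇒ L₀, order ≤ 1·1.
h=∫h₀ ⇒ L = L₀·Dx.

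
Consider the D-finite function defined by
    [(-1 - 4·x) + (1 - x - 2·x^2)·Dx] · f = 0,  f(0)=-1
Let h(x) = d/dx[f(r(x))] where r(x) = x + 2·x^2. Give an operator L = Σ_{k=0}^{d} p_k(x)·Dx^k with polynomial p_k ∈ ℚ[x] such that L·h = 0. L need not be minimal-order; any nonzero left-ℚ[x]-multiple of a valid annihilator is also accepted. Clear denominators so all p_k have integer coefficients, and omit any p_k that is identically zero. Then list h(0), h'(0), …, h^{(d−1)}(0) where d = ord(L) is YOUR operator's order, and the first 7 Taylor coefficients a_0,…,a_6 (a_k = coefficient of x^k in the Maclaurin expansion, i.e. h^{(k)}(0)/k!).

f: a_k = -1, -1, -3, -5, -11, -21, -43, …
f∘r: x↦r, Dx↦Dx/r' in L_f ⇒ L₀.
h=h₀': d/dx-closure on L₀ ⇒ L.
L = (10 + 72·x + 240·x^2 + 544·x^3 + 1344·x^4 + 1920·x^5 + 1280·x^6) + (-1 - 7·x - 12·x^2 + 32·x^3 + 200·x^4 + 384·x^5 + 448·x^6 + 256·x^7)·Dx  (order 1).
h: a_k = -1, -10, -51, -212, -845, -3342, -12551, …
ICs: h(0) = -1.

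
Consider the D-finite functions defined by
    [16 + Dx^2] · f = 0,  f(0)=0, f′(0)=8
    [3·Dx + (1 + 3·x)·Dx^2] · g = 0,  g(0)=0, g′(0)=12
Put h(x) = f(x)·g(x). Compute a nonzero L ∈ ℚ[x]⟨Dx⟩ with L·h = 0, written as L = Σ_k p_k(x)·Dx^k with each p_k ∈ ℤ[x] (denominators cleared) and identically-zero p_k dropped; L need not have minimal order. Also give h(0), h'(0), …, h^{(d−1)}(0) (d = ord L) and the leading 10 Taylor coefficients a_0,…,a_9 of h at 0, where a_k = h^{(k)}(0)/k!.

f: a_k = 0, 8, 0, -64/3, 0, 256/15, 0, -2048/315, 0, 4096/2835, …
g: a_k = 0, 12, -18, 36, -81, 972/5, -486, 8748/7, -6561/2, 8748, …
h₀=f·g: eliminate ⇒ L₀, order ≤ 2·2.
L = (2272 + 127488·x + 781056·x^2 + 1769472·x^3 + 1327104·x^4) + (4416 + 50112·x + 165888·x^2 + 165888·x^3)·Dx + (1022 + 19392·x + 102816·x^2 + 221184·x^3 + 165888·x^4)·Dx^2 + (276 + 3132·x + 10368·x^2 + 10368·x^3)·Dx^3 + (55 + 714·x + 3375·x^2 + 6912·x^3 + 5184·x^4)·Dx^4  (order 4).
h: a_k = 0, 0, 96, -144, 32, -264, 992, -12336/5, 670624/105, -599948/35, …
ICs: h(0) = 0, h′(0) = 0, h′′(0) = 192, h′′′(0) = -864.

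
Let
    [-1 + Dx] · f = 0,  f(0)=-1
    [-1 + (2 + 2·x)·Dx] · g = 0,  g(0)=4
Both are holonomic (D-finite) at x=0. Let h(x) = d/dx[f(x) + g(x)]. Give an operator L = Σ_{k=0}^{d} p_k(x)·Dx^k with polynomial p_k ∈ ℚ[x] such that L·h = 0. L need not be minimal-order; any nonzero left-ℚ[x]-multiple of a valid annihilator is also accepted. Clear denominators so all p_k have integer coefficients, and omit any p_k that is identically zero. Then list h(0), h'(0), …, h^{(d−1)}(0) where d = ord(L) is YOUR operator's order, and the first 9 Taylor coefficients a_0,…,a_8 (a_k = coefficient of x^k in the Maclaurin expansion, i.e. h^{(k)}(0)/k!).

L = (-5 - 2·x) + (-1 - 8·x - 4·x^2)·Dx + (6 + 10·x + 4·x^2)·Dx^2  (order 2).
h: a_k = 1, -2, 1/4, -19/24, 97/192, -961/1920, 10363/23040, -135199/322560, 2026897/5160960, …
ICs: h(0) = 1, h′(0) = -2.

f: a_k = -1, -1, -1/2, -1/6, -1/24, -1/120, -1/720, -1/5040, -1/40320, …
g: a_k = 4, 2, -1/2, 1/4, -5/32, 7/64, -21/256, 33/512, -429/8192, …
L₀ := lclm(L_f,L_g); ord L₀ ≤ 1+1.
h=h₀': d/dx-closure on L₀ ⇒ L.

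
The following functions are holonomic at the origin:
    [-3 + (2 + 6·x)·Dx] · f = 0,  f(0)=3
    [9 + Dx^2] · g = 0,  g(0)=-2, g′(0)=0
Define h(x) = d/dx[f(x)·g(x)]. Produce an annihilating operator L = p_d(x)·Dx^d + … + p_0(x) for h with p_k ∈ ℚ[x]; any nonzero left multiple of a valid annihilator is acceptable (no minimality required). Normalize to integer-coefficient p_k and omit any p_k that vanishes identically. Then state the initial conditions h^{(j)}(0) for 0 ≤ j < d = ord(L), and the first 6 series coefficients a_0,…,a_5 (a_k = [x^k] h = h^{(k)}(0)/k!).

f: a_k = 3, 9/2, -27/8, 81/16, -1215/128, 5103/256, …
g: a_k = -2, 0, 9, 0, -27/4, 0, …
f·g: L₀ = L_f ⊗_s L_g, ord ≤ 1·2.
h=h₀': d/dx-closure on L₀ ⇒ L.
L = (477 + 3888·x + 11016·x^2 + 15552·x^3 + 11664·x^4) + (-12 - 324·x - 1296·x^2 - 1296·x^3)·Dx + (28 + 264·x + 972·x^2 + 1728·x^3 + 1296·x^4)·Dx^2  (order 2).
h: a_k = -9, 135/2, 729/8, -2025/16, -15795/128, 254421/1280, …
ICs: h(0) = -9, h′(0) = 135/2.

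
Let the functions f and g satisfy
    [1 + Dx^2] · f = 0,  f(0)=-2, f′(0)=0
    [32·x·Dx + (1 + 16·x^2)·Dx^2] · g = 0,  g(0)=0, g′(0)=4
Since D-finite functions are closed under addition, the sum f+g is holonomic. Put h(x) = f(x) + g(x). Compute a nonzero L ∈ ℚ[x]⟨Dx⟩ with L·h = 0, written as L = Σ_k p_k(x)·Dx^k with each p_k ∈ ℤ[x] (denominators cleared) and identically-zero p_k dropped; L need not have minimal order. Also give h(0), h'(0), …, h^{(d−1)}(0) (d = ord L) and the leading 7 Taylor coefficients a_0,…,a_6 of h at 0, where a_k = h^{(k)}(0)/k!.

L = (-6112·x + 99328·x^3 + 8192·x^5)·Dx + (-31 + 1072·x^2 + 25344·x^4 + 4096·x^6)·Dx^2 + (-6112·x + 99328·x^3 + 8192·x^5)·Dx^3 + (-31 + 1072·x^2 + 25344·x^4 + 4096·x^6)·Dx^4  (order 4).
h: a_k = -2, 4, 1, -64/3, -1/12, 1024/5, 1/360, …
ICs: h(0) = -2, h′(0) = 4, h′′(0) = 2, h′′′(0) = -128.

f: a_k = -2, 0, 1, 0, -1/12, 0, 1/360, …
g: a_k = 0, 4, 0, -64/3, 0, 1024/5, 0, …
Weyl lclm of L_f,L_g ⇒ L₀ (ord ≤ 4).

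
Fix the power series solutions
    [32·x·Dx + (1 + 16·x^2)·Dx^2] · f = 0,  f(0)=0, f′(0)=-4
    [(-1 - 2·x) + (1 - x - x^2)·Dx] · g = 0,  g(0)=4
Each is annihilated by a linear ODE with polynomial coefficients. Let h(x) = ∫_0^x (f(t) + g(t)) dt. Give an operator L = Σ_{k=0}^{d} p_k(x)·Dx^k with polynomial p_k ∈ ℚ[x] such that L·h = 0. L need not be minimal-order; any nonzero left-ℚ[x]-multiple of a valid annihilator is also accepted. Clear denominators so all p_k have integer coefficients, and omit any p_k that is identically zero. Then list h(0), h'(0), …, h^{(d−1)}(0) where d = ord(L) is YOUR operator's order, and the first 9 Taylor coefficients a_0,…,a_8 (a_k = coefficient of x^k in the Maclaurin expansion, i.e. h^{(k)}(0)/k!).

L = (64 - 256·x - 3904·x^2 - 6912·x^3 - 9696·x^4 - 1536·x^6)·Dx^2 + (-25 - 24·x + 542·x^2 - 780·x^3 - 6800·x^4 - 6560·x^5 - 768·x^6 - 1536·x^7)·Dx^3 + (2 + 17·x + 62·x^2 + 202·x^3 + 445·x^4 - 1136·x^5 - 576·x^6 - 256·x^7 - 256·x^8)·Dx^4  (order 4).
h: a_k = 0, 4, 0, 8/3, 25/3, 4, -144/5, 52/7, 4243/14, …
ICs: h(0) = 0, h′(0) = 4, h′′(0) = 0, h′′′(0) = 16.

f: a_k = 0, -4, 0, 64/3, 0, -1024/5, 0, 16384/7, 0, …
g: a_k = 4, 4, 8, 12, 20, 32, 52, 84, 136, …
Weyl lclm of L_f,L_g ⇒ L₀ (ord ≤ 3).
h=∫₀ˣh₀: take L = L₀·Dx.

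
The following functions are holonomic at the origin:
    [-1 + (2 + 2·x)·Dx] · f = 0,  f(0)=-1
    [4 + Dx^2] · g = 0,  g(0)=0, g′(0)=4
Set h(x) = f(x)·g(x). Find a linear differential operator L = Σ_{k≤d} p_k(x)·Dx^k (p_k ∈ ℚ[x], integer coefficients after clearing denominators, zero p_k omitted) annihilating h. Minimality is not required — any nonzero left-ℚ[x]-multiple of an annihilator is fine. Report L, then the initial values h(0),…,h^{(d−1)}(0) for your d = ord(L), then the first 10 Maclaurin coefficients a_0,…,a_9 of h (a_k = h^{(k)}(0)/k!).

L = (19 + 32·x + 16·x^2) + (-4 - 4·x)·Dx + (4 + 8·x + 4·x^2)·Dx^2  (order 2).
h: a_k = 0, -4, -2, 19/6, 13/12, -341/480, -67/320, 7687/80640, 17/32256, 216983/23224320, …
ICs: h(0) = 0, h′(0) = -4.

f: a_k = -1, -1/2, 1/8, -1/16, 5/128, -7/256, 21/1024, -33/2048, 429/32768, -715/65536, …
g: a_k = 0, 4, 0, -8/3, 0, 8/15, 0, -16/315, 0, 8/2835, …
Product ⇒ symmetric product L₀, ord ≤ 2.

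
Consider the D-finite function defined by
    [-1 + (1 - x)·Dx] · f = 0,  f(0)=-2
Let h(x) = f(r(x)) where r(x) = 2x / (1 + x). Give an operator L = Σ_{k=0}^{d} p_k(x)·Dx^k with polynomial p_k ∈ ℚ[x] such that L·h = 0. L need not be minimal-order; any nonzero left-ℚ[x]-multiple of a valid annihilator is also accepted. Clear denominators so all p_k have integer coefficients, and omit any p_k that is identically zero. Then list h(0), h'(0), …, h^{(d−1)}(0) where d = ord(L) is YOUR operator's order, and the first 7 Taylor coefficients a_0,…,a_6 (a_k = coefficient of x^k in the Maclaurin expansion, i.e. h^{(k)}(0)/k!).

L = 2 + (-1 + x^2)·Dx  (order 1).
h: a_k = -2, -4, -4, -4, -4, -4, -4, …
ICs: h(0) = -2.

f: a_k = -2, -2, -2, -2, -2, -2, -2, …
Substitute x→r, Dx→(1/r')Dx; clear ⇒ L₀.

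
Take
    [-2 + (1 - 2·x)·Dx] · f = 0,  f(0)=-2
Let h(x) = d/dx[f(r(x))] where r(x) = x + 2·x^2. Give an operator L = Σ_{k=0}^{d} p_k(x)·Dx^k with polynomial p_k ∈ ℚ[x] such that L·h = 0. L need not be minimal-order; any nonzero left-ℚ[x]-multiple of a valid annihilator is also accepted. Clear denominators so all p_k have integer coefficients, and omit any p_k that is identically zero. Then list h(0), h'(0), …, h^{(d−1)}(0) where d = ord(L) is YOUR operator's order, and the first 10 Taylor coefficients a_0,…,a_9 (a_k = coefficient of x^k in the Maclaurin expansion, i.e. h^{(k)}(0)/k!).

L = (8 + 24·x + 48·x^2) + (-1 - 2·x + 12·x^2 + 16·x^3)·Dx  (order 1).
h: a_k = -4, -32, -144, -640, -2560, -9984, -37632, -139264, -506880, -1822720, …
ICs: h(0) = -4.

f: a_k = -2, -4, -8, -16, -32, -64, -128, -256, -512, -1024, …
L₀ from L_f via x↦r, Dx↦r'^{-1}Dx.
Derive L from L₀ (diff closure).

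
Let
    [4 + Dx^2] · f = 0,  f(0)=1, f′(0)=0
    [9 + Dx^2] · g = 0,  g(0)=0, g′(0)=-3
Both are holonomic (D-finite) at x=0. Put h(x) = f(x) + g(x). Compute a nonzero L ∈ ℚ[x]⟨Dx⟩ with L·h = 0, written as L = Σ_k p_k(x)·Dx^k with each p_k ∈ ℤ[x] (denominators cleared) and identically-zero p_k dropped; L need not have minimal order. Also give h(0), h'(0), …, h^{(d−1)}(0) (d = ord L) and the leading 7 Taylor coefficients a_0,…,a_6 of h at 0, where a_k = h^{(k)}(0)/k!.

f: a_k = 1, 0, -2, 0, 2/3, 0, -4/45, …
g: a_k = 0, -3, 0, 9/2, 0, -81/40, 0, …
Sum ⇒ L₀ = lclm(L_f,L_g) in ℚ(x)⟨Dx⟩.
L = 36 + 13·Dx^2 + Dx^4  (order 4).
h: a_k = 1, -3, -2, 9/2, 2/3, -81/40, -4/45, …
ICs: h(0) = 1, h′(0) = -3, h′′(0) = -4, h′′′(0) = 27.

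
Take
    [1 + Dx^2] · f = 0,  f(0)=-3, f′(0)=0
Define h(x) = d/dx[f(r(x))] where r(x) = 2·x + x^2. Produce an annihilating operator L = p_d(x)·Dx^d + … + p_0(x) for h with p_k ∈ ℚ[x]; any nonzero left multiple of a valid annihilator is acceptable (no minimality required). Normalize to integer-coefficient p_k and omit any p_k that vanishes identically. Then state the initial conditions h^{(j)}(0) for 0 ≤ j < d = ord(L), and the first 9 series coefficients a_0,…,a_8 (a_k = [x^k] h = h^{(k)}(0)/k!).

L = (7 + 16·x + 24·x^2 + 16·x^3 + 4·x^4) + (-3 - 3·x)·Dx + (1 + 2·x + x^2)·Dx^2  (order 2).
h: a_k = 0, 12, 18, -2, -20, -82/5, -7/5, 719/105, 186/35, …
ICs: h(0) = 0, h′(0) = 12.

f: a_k = -3, 0, 3/2, 0, -1/8, 0, 1/240, 0, -1/13440, …
f∘r: x↦r, Dx↦Dx/r' in L_f ⇒ L₀.
h=h₀': d/dx-closure on L₀ ⇒ L.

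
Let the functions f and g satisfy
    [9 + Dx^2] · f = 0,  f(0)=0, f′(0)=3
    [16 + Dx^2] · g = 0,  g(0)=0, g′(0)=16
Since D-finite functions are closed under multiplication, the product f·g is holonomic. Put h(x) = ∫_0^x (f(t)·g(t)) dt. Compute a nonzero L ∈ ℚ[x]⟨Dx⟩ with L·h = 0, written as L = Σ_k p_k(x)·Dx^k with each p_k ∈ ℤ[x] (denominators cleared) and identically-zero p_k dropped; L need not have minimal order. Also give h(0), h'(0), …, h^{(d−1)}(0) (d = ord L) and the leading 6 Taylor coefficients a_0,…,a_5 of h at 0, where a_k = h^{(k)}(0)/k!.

L = 49·Dx + 50·Dx^3 + Dx^5  (order 5).
h: a_k = 0, 0, 0, 16, 0, -40, …
ICs: h(0) = 0, h′(0) = 0, h′′(0) = 0, h′′′(0) = 96, h′′′′(0) = 0.

f: a_k = 0, 3, 0, -9/2, 0, 81/40, …
g: a_k = 0, 16, 0, -128/3, 0, 512/15, …
Product ⇒ symmetric product L₀, ord ≤ 4.
h=∫₀ˣh₀: take L = L₀·Dx.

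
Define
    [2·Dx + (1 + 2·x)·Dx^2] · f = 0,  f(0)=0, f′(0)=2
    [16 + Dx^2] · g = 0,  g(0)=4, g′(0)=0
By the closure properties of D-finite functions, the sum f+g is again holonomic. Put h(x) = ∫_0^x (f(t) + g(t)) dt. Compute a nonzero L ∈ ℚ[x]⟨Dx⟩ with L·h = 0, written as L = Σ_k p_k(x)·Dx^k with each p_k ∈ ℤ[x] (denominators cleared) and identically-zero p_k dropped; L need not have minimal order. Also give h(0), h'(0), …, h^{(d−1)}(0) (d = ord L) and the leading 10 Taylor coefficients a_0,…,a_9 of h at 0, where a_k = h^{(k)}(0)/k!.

L = (160 + 256·x + 256·x^2)·Dx^2 + (48 + 224·x + 384·x^2 + 256·x^3)·Dx^3 + (10 + 16·x + 16·x^2)·Dx^4 + (3 + 14·x + 24·x^2 + 16·x^3)·Dx^5  (order 5).
h: a_k = 0, 4, 1, -34/3, 2/3, 116/15, 16/15, -1504/315, 16/7, -8032/2835, …
ICs: h(0) = 0, h′(0) = 4, h′′(0) = 2, h′′′(0) = -68, h′′′′(0) = 16.

f: a_k = 0, 2, -2, 8/3, -4, 32/5, -32/3, 128/7, -32, 512/9, …
g: a_k = 4, 0, -32, 0, 128/3, 0, -1024/45, 0, 2048/315, 0, …
h₀=f+g: left-lcm gives L₀, ord ≤ 4.
h=∫h₀ ⇒ L = L₀·Dx.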